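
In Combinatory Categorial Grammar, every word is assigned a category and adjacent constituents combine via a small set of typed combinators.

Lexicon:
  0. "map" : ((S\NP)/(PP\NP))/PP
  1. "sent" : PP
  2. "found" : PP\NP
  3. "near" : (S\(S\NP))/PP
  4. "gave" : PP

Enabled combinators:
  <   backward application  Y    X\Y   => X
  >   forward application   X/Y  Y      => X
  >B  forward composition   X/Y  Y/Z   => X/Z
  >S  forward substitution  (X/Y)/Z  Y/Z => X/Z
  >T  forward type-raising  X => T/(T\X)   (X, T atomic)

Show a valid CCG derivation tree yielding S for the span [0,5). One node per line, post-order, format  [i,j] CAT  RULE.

[0,5] S   <
  [0,3] S\NP   >
    [0,2] (S\NP)/(PP\NP)   >
      [0,1] "map" : ((S\NP)/(PP\NP))/PP
      [1,2] "sent" : PP
    [2,3] "found" : PP\NP
  [3,5] S\(S\NP)   >
    [3,4] "near" : (S\(S\NP))/PP
    [4,5] "gave" : PP

[0,1] ((S\NP)/(PP\NP))/PP  lex  "map"
[1,2] PP  lex  "sent"
[0,2] (S\NP)/(PP\NP)  >  k=1
[2,3] PP\NP  lex  "found"
[0,3] S\NP  >  k=2
[3,4] (S\(S\NP))/PP  lex  "near"
[4,5] PP  lex  "gave"
[3,5] S\(S\NP)  >  k=4
[0,5] S  <  k=3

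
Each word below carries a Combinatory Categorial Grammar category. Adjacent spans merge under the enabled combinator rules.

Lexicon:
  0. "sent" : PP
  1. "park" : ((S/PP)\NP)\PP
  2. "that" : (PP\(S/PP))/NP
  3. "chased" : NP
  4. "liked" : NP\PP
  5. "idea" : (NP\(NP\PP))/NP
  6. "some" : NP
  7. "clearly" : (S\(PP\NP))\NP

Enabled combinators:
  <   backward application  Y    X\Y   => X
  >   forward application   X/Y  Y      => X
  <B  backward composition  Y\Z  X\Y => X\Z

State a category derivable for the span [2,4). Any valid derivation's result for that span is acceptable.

PP\(S/PP)

[0,8] S   <
  [0,4] PP\NP   <B
    [0,2] (S/PP)\NP   <
      [0,1] "sent" : PP
      [1,2] "park" : ((S/PP)\NP)\PP
    [2,4] PP\(S/PP)   >
      [2,3] "that" : (PP\(S/PP))/NP
      [3,4] "chased" : NP
  [4,8] S\(PP\NP)   <
    [4,7] NP   <
      [4,5] "liked" : NP\PP
      [5,7] NP\(NP\PP)   >
        [5,6] "idea" : (NP\(NP\PP))/NP
        [6,7] "some" : NP
    [7,8] "clearly" : (S\(PP\NP))\NP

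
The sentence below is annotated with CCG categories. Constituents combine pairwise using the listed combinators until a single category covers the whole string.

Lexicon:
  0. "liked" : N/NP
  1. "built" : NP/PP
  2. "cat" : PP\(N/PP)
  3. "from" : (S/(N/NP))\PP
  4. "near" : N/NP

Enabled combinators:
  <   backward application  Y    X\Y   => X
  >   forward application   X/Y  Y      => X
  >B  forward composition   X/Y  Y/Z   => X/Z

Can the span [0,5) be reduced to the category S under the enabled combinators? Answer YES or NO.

[0,5] S   >
  [0,4] S/(N/NP)   <
    [0,3] PP   <
      [0,2] N/PP   >B
        [0,1] "liked" : N/NP
        [1,2] "built" : NP/PP
      [2,3] "cat" : PP\(N/PP)
    [3,4] "from" : (S/(N/NP))\PP
  [4,5] "near" : N/NP

YES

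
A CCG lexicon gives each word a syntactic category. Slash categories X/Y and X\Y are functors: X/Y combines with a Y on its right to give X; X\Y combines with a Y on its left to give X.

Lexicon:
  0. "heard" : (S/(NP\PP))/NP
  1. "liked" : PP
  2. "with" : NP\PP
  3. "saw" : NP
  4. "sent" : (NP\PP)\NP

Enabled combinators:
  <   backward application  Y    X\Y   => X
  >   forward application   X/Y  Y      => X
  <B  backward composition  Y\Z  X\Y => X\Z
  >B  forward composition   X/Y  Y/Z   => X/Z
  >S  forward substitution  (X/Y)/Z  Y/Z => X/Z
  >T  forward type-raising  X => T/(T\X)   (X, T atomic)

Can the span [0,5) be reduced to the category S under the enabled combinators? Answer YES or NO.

[0,5] S   >
  [0,3] S/(NP\PP)   >
    [0,1] "heard" : (S/(NP\PP))/NP
    [1,3] NP   <
      [1,2] "liked" : PP
      [2,3] "with" : NP\PP
  [3,5] NP\PP   <
    [3,4] "saw" : NP
    [4,5] "sent" : (NP\PP)\NP

YES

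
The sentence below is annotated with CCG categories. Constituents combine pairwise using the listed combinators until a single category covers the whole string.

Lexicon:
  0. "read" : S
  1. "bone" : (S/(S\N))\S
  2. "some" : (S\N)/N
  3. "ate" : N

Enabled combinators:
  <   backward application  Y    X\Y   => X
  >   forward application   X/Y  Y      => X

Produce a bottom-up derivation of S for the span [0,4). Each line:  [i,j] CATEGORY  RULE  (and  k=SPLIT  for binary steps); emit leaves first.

[0,1] S  lex  "read"
[1,2] (S/(S\N))\S  lex  "bone"
[0,2] S/(S\N)  <  k=1
[2,3] (S\N)/N  lex  "some"
[3,4] N  lex  "ate"
[2,4] S\N  >  k=3
[0,4] S  >  k=2

[0,4] S   >
  [0,2] S/(S\N)   <
    [0,1] "read" : S
    [1,2] "bone" : (S/(S\N))\S
  [2,4] S\N   >
    [2,3] "some" : (S\N)/N
    [3,4] "ate" : N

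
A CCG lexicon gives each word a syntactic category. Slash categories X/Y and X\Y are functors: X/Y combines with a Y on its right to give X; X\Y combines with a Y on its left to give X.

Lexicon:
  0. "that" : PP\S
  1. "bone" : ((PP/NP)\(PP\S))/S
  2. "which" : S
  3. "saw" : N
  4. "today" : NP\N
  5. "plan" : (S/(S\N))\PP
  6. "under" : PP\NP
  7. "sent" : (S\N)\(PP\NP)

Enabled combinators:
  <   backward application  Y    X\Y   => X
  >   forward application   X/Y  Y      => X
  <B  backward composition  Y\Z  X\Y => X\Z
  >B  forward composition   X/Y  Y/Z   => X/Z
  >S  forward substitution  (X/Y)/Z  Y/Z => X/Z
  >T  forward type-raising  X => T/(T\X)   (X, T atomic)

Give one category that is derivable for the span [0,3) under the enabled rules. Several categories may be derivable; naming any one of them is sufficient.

[0,8] S   >
  [0,6] S/(S\N)   <
    [0,5] PP   >
      [0,3] PP/NP   <
        [0,1] "that" : PP\S
        [1,3] (PP/NP)\(PP\S)   >
          [1,2] "bone" : ((PP/NP)\(PP\S))/S
          [2,3] "which" : S
      [3,5] NP   >
        [3,4] NP/(NP\N)   >T
          [3,4] "saw" : N
        [4,5] "today" : NP\N
    [5,6] "plan" : (S/(S\N))\PP
  [6,8] S\N   <
    [6,7] "under" : PP\NP
    [7,8] "sent" : (S\N)\(PP\NP)

PP/NP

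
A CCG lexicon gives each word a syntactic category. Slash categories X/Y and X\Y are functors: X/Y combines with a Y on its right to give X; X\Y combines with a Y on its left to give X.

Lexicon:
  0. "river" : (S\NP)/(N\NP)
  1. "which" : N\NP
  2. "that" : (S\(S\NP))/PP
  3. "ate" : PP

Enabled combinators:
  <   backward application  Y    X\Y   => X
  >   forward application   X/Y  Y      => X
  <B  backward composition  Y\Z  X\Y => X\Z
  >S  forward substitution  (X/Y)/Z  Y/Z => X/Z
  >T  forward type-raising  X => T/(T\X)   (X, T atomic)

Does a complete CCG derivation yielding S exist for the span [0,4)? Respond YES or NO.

YES

[0,4] S   <
  [0,2] S\NP   >
    [0,1] "river" : (S\NP)/(N\NP)
    [1,2] "which" : N\NP
  [2,4] S\(S\NP)   >
    [2,3] "that" : (S\(S\NP))/PP
    [3,4] "ate" : PP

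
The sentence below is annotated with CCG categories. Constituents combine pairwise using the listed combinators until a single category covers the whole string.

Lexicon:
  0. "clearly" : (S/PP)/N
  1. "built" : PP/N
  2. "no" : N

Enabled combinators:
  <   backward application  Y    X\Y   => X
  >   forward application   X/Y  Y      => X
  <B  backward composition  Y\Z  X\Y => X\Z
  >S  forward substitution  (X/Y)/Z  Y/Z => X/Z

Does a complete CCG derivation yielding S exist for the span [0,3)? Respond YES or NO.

YES

[0,3] S   >
  [0,2] S/N   >S
    [0,1] "clearly" : (S/PP)/N
    [1,2] "built" : PP/N
  [2,3] "no" : N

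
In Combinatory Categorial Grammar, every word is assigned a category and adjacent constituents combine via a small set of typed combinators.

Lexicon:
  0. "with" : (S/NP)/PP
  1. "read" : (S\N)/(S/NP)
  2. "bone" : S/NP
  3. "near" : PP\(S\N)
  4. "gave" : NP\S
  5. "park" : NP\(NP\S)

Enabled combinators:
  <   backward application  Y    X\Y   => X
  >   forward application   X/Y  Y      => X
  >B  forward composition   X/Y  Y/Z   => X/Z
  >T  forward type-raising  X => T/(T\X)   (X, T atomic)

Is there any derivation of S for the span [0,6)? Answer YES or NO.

YES

[0,6] S   >
  [0,4] S/NP   >
    [0,1] "with" : (S/NP)/PP
    [1,4] PP   <
      [1,3] S\N   >
        [1,2] "read" : (S\N)/(S/NP)
        [2,3] "bone" : S/NP
      [3,4] "near" : PP\(S\N)
  [4,6] NP   <
    [4,5] "gave" : NP\S
    [5,6] "park" : NP\(NP\S)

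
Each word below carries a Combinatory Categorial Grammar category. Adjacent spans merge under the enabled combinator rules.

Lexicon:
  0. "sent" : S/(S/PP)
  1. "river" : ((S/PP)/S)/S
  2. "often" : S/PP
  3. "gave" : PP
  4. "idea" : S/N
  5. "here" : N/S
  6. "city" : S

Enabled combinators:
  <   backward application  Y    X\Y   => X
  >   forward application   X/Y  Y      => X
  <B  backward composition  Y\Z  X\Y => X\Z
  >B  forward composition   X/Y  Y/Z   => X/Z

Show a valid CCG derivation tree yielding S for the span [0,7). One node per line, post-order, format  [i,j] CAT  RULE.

[0,1] S/(S/PP)  lex  "sent"
[1,2] ((S/PP)/S)/S  lex  "river"
[2,3] S/PP  lex  "often"
[3,4] PP  lex  "gave"
[2,4] S  >  k=3
[1,4] (S/PP)/S  >  k=2
[0,4] S/S  >B  k=1
[4,5] S/N  lex  "idea"
[0,5] S/N  >B  k=4
[5,6] N/S  lex  "here"
[6,7] S  lex  "city"
[5,7] N  >  k=6
[0,7] S  >  k=5

[0,7] S   >
  [0,5] S/N   >B
    [0,4] S/S   >B
      [0,1] "sent" : S/(S/PP)
      [1,4] (S/PP)/S   >
        [1,2] "river" : ((S/PP)/S)/S
        [2,4] S   >
          [2,3] "often" : S/PP
          [3,4] "gave" : PP
    [4,5] "idea" : S/N
  [5,7] N   >
    [5,6] "here" : N/S
    [6,7] "city" : S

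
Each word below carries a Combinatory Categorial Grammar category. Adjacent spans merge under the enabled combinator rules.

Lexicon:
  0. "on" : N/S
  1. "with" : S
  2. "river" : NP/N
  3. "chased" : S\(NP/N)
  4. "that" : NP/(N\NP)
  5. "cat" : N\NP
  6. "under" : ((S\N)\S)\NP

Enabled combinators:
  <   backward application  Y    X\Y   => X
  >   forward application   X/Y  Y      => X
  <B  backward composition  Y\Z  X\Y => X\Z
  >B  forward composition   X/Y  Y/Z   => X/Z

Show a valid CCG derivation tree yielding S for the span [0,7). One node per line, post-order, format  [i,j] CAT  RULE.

[0,1] N/S  lex  "on"
[1,2] S  lex  "with"
[0,2] N  >  k=1
[2,3] NP/N  lex  "river"
[3,4] S\(NP/N)  lex  "chased"
[2,4] S  <  k=3
[4,5] NP/(N\NP)  lex  "that"
[5,6] N\NP  lex  "cat"
[4,6] NP  >  k=5
[6,7] ((S\N)\S)\NP  lex  "under"
[4,7] (S\N)\S  <  k=6
[2,7] S\N  <  k=4
[0,7] S  <  k=2

[0,7] S   <
  [0,2] N   >
    [0,1] "on" : N/S
    [1,2] "with" : S
  [2,7] S\N   <
    [2,4] S   <
      [2,3] "river" : NP/N
      [3,4] "chased" : S\(NP/N)
    [4,7] (S\N)\S   <
      [4,6] NP   >
        [4,5] "that" : NP/(N\NP)
        [5,6] "cat" : N\NP
      [6,7] "under" : ((S\N)\S)\NP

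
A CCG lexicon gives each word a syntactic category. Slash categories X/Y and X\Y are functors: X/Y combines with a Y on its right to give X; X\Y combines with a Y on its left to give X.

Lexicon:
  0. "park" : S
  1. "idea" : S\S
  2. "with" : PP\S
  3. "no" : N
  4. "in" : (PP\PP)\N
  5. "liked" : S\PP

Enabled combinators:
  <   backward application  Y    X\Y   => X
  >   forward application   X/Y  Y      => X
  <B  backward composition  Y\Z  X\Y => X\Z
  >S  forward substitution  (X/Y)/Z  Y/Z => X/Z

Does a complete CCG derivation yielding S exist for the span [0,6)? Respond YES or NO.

YES

[0,6] S   <
  [0,3] PP   <
    [0,1] "park" : S
    [1,3] PP\S   <B
      [1,2] "idea" : S\S
      [2,3] "with" : PP\S
  [3,6] S\PP   <B
    [3,5] PP\PP   <
      [3,4] "no" : N
      [4,5] "in" : (PP\PP)\N
    [5,6] "liked" : S\PP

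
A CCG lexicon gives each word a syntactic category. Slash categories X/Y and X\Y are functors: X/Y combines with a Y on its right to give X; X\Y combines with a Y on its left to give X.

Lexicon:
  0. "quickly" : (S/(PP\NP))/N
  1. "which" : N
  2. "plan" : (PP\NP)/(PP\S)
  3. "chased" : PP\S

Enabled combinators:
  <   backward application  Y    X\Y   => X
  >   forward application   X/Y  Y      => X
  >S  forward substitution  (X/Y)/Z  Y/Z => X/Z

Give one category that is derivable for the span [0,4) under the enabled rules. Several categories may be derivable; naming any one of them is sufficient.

[0,4] S   >
  [0,2] S/(PP\NP)   >
    [0,1] "quickly" : (S/(PP\NP))/N
    [1,2] "which" : N
  [2,4] PP\NP   >
    [2,3] "plan" : (PP\NP)/(PP\S)
    [3,4] "chased" : PP\S

S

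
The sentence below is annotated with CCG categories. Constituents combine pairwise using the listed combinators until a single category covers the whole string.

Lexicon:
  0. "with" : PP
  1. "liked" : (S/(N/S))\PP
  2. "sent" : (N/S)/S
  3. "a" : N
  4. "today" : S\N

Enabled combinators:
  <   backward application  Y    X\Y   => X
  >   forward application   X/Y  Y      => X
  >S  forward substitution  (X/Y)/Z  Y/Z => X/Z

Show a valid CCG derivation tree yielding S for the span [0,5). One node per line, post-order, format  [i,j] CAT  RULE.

[0,5] S   >
  [0,2] S/(N/S)   <
    [0,1] "with" : PP
    [1,2] "liked" : (S/(N/S))\PP
  [2,5] N/S   >
    [2,3] "sent" : (N/S)/S
    [3,5] S   <
      [3,4] "a" : N
      [4,5] "today" : S\N

[0,1] PP  lex  "with"
[1,2] (S/(N/S))\PP  lex  "liked"
[0,2] S/(N/S)  <  k=1
[2,3] (N/S)/S  lex  "sent"
[3,4] N  lex  "a"
[4,5] S\N  lex  "today"
[3,5] S  <  k=4
[2,5] N/S  >  k=3
[0,5] S  >  k=2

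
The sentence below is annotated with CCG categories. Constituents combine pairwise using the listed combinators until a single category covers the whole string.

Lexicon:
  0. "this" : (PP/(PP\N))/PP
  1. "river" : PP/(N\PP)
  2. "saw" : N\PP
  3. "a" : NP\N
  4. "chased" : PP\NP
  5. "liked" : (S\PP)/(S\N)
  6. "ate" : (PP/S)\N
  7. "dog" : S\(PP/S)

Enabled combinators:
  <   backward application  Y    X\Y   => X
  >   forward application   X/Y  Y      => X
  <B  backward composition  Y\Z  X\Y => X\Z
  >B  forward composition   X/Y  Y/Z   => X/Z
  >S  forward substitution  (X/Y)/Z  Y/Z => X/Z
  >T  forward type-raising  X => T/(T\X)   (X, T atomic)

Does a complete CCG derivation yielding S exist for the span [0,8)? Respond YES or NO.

[0,8] S   <
  [0,5] PP   >
    [0,3] PP/(PP\N)   >
      [0,1] "this" : (PP/(PP\N))/PP
      [1,3] PP   >
        [1,2] "river" : PP/(N\PP)
        [2,3] "saw" : N\PP
    [3,5] PP\N   <B
      [3,4] "a" : NP\N
      [4,5] "chased" : PP\NP
  [5,8] S\PP   >
    [5,6] "liked" : (S\PP)/(S\N)
    [6,8] S\N   <B
      [6,7] "ate" : (PP/S)\N
      [7,8] "dog" : S\(PP/S)

YES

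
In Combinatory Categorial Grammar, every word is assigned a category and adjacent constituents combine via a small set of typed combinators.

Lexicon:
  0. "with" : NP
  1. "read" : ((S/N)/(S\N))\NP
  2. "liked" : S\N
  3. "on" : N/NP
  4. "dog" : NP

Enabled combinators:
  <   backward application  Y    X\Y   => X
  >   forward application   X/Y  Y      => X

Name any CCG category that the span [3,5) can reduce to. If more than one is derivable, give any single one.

N

[0,5] S   >
  [0,3] S/N   >
    [0,2] (S/N)/(S\N)   <
      [0,1] "with" : NP
      [1,2] "read" : ((S/N)/(S\N))\NP
    [2,3] "liked" : S\N
  [3,5] N   >
    [3,4] "on" : N/NP
    [4,5] "dog" : NP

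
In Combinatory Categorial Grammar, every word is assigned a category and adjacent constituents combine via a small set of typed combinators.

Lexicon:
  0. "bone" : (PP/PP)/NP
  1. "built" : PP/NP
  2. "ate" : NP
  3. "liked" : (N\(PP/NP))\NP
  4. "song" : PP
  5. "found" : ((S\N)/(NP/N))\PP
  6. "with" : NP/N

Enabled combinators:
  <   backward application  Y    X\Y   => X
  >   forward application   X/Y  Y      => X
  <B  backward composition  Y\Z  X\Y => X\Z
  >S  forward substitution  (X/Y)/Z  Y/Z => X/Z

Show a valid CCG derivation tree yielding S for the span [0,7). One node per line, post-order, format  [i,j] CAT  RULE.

[0,7] S   <
  [0,4] N   <
    [0,2] PP/NP   >S
      [0,1] "bone" : (PP/PP)/NP
      [1,2] "built" : PP/NP
    [2,4] N\(PP/NP)   <
      [2,3] "ate" : NP
      [3,4] "liked" : (N\(PP/NP))\NP
  [4,7] S\N   >
    [4,6] (S\N)/(NP/N)   <
      [4,5] "song" : PP
      [5,6] "found" : ((S\N)/(NP/N))\PP
    [6,7] "with" : NP/N

[0,1] (PP/PP)/NP  lex  "bone"
[1,2] PP/NP  lex  "built"
[0,2] PP/NP  >S  k=1
[2,3] NP  lex  "ate"
[3,4] (N\(PP/NP))\NP  lex  "liked"
[2,4] N\(PP/NP)  <  k=3
[0,4] N  <  k=2
[4,5] PP  lex  "song"
[5,6] ((S\N)/(NP/N))\PP  lex  "found"
[4,6] (S\N)/(NP/N)  <  k=5
[6,7] NP/N  lex  "with"
[4,7] S\N  >  k=6
[0,7] S  <  k=4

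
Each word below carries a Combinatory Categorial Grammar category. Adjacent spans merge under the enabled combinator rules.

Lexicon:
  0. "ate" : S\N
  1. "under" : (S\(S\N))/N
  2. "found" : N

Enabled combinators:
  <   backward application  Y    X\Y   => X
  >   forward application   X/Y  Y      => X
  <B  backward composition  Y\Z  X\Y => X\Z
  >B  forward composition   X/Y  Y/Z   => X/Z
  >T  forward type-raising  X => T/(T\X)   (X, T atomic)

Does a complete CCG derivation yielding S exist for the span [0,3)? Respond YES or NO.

[0,3] S   <
  [0,1] "ate" : S\N
  [1,3] S\(S\N)   >
    [1,2] "under" : (S\(S\N))/N
    [2,3] "found" : N

YES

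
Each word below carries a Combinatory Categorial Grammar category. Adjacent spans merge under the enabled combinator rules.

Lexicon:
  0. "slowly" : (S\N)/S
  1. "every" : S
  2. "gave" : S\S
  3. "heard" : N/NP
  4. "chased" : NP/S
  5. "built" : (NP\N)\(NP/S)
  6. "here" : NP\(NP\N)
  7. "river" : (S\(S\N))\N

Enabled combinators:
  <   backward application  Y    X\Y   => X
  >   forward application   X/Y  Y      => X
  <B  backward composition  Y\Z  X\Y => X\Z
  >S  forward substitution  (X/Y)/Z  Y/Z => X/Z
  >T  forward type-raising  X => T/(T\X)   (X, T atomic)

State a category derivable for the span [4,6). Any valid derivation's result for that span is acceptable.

[0,8] S   <
  [0,3] S\N   <B
    [0,2] S\N   >
      [0,1] "slowly" : (S\N)/S
      [1,2] "every" : S
    [2,3] "gave" : S\S
  [3,8] S\(S\N)   <
    [3,7] N   >
      [3,4] "heard" : N/NP
      [4,7] NP   <
        [4,6] NP\N   <
          [4,5] "chased" : NP/S
          [5,6] "built" : (NP\N)\(NP/S)
        [6,7] "here" : NP\(NP\N)
    [7,8] "river" : (S\(S\N))\N

NP\N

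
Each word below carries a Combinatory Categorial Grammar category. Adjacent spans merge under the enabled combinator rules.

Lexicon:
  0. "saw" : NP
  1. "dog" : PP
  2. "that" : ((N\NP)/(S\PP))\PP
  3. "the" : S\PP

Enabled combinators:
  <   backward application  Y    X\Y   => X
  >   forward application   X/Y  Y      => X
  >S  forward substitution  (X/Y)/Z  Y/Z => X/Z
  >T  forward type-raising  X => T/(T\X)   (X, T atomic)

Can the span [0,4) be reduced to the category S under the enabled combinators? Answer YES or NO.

NP PP ((N\NP)/(S\PP))\PP S\PP
CKY chart[0,4] = {N, N/(N\N), NP/(NP\N), PP/(PP\N), S/(S\N)}; S ∉ chart

NO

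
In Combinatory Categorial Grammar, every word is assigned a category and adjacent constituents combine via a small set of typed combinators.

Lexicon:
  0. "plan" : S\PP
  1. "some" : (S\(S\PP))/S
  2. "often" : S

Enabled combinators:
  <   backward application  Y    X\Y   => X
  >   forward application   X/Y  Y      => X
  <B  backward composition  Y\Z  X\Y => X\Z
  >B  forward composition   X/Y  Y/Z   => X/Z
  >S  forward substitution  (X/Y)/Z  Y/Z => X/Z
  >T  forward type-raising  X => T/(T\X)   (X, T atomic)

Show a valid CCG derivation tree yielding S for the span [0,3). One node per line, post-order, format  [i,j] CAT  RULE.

[0,1] S\PP  lex  "plan"
[1,2] (S\(S\PP))/S  lex  "some"
[2,3] S  lex  "often"
[1,3] S\(S\PP)  >  k=2
[0,3] S  <  k=1

[0,3] S   <
  [0,1] "plan" : S\PP
  [1,3] S\(S\PP)   >
    [1,2] "some" : (S\(S\PP))/S
    [2,3] "often" : S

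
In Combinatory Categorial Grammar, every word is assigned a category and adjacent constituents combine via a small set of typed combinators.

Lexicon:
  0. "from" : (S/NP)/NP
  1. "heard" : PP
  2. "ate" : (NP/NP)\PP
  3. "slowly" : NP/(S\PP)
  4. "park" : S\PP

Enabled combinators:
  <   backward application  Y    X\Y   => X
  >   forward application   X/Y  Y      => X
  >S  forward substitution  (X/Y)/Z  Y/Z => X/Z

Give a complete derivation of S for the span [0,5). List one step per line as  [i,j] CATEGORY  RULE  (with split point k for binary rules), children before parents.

[0,5] S   >
  [0,3] S/NP   >S
    [0,1] "from" : (S/NP)/NP
    [1,3] NP/NP   <
      [1,2] "heard" : PP
      [2,3] "ate" : (NP/NP)\PP
  [3,5] NP   >
    [3,4] "slowly" : NP/(S\PP)
    [4,5] "park" : S\PP

[0,1] (S/NP)/NP  lex  "from"
[1,2] PP  lex  "heard"
[2,3] (NP/NP)\PP  lex  "ate"
[1,3] NP/NP  <  k=2
[0,3] S/NP  >S  k=1
[3,4] NP/(S\PP)  lex  "slowly"
[4,5] S\PP  lex  "park"
[3,5] NP  >  k=4
[0,5] S  >  k=3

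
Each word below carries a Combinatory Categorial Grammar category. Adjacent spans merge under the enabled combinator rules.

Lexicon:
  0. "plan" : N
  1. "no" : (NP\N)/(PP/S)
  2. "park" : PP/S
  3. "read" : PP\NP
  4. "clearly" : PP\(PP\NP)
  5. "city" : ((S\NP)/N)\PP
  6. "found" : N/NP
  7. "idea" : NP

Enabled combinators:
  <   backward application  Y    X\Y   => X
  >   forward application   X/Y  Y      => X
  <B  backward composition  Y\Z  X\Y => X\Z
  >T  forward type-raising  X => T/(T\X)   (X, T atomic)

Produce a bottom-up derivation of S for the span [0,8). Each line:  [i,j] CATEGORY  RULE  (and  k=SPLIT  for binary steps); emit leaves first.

[0,8] S   <
  [0,3] NP   <
    [0,1] "plan" : N
    [1,3] NP\N   >
      [1,2] "no" : (NP\N)/(PP/S)
      [2,3] "park" : PP/S
  [3,8] S\NP   >
    [3,6] (S\NP)/N   <
      [3,5] PP   <
        [3,4] "read" : PP\NP
        [4,5] "clearly" : PP\(PP\NP)
      [5,6] "city" : ((S\NP)/N)\PP
    [6,8] N   >
      [6,7] "found" : N/NP
      [7,8] "idea" : NP

[0,1] N  lex  "plan"
[1,2] (NP\N)/(PP/S)  lex  "no"
[2,3] PP/S  lex  "park"
[1,3] NP\N  >  k=2
[0,3] NP  <  k=1
[3,4] PP\NP  lex  "read"
[4,5] PP\(PP\NP)  lex  "clearly"
[3,5] PP  <  k=4
[5,6] ((S\NP)/N)\PP  lex  "city"
[3,6] (S\NP)/N  <  k=5
[6,7] N/NP  lex  "found"
[7,8] NP  lex  "idea"
[6,8] N  >  k=7
[3,8] S\NP  >  k=6
[0,8] S  <  k=3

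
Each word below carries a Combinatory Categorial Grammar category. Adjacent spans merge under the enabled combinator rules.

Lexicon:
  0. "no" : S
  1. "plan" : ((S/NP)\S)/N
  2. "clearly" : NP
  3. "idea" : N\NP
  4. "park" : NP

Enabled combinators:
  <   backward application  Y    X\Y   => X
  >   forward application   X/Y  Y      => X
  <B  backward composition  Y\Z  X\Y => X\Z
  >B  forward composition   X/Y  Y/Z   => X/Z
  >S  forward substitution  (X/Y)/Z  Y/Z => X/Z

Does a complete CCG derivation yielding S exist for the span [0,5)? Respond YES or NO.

[0,5] S   >
  [0,4] S/NP   <
    [0,1] "no" : S
    [1,4] (S/NP)\S   >
      [1,2] "plan" : ((S/NP)\S)/N
      [2,4] N   <
        [2,3] "clearly" : NP
        [3,4] "idea" : N\NP
  [4,5] "park" : NP

YES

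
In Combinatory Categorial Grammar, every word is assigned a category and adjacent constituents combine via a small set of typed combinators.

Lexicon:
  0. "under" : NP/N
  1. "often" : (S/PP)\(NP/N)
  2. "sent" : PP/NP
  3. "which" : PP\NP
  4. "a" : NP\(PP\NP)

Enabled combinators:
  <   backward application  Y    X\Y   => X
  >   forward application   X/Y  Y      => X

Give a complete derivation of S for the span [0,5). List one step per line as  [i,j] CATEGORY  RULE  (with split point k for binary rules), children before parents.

[0,1] NP/N  lex  "under"
[1,2] (S/PP)\(NP/N)  lex  "often"
[0,2] S/PP  <  k=1
[2,3] PP/NP  lex  "sent"
[3,4] PP\NP  lex  "which"
[4,5] NP\(PP\NP)  lex  "a"
[3,5] NP  <  k=4
[2,5] PP  >  k=3
[0,5] S  >  k=2

[0,5] S   >
  [0,2] S/PP   <
    [0,1] "under" : NP/N
    [1,2] "often" : (S/PP)\(NP/N)
  [2,5] PP   >
    [2,3] "sent" : PP/NP
    [3,5] NP   <
      [3,4] "which" : PP\NP
      [4,5] "a" : NP\(PP\NP)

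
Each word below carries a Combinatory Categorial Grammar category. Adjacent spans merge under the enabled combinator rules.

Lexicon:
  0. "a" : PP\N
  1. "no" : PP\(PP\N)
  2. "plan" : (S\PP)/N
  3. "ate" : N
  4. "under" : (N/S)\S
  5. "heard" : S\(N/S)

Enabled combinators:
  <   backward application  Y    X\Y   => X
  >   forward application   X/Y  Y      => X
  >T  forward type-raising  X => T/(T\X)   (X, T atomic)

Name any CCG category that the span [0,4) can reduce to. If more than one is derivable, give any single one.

[0,6] S   <
  [0,5] N/S   <
    [0,4] S   <
      [0,2] PP   <
        [0,1] "a" : PP\N
        [1,2] "no" : PP\(PP\N)
      [2,4] S\PP   >
        [2,3] "plan" : (S\PP)/N
        [3,4] "ate" : N
    [4,5] "under" : (N/S)\S
  [5,6] "heard" : S\(N/S)

S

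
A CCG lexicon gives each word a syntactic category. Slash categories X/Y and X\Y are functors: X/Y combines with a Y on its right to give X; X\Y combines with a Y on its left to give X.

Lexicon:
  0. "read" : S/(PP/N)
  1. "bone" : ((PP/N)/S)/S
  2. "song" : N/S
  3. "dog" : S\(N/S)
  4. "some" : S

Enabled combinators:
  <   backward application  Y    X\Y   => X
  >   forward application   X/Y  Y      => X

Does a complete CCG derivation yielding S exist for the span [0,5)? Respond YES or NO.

YES

[0,5] S   >
  [0,1] "read" : S/(PP/N)
  [1,5] PP/N   >
    [1,4] (PP/N)/S   >
      [1,2] "bone" : ((PP/N)/S)/S
      [2,4] S   <
        [2,3] "song" : N/S
        [3,4] "dog" : S\(N/S)
    [4,5] "some" : S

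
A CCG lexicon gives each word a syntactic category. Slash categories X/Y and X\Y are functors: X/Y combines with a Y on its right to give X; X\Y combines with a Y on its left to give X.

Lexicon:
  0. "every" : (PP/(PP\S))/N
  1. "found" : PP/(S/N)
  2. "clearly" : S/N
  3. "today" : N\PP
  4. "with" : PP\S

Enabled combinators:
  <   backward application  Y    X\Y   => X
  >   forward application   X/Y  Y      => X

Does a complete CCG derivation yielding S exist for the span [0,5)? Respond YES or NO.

NO

(PP/(PP\S))/N PP/(S/N) S/N N\PP PP\S
CKY chart[0,5] = {PP}; S ∉ chart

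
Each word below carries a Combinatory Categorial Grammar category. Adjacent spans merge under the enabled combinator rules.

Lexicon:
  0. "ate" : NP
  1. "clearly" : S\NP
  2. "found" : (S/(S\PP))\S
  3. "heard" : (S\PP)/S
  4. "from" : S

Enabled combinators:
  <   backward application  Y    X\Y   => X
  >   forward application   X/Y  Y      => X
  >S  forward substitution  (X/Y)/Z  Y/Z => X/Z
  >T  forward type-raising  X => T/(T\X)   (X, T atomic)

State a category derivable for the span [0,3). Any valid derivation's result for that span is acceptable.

S/(S\PP)

[0,5] S   >
  [0,3] S/(S\PP)   <
    [0,2] S   >
      [0,1] S/(S\NP)   >T
        [0,1] "ate" : NP
      [1,2] "clearly" : S\NP
    [2,3] "found" : (S/(S\PP))\S
  [3,5] S\PP   >
    [3,4] "heard" : (S\PP)/S
    [4,5] "from" : S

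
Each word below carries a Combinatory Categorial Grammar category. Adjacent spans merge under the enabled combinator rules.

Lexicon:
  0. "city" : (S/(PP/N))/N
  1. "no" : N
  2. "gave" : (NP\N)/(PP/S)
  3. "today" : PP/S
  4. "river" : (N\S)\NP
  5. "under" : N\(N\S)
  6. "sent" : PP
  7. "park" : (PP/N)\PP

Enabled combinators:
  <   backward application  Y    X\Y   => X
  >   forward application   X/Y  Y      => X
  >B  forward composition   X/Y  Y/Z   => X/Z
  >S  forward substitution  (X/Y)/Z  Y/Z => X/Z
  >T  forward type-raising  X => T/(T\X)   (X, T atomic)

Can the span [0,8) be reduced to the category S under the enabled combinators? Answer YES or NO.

[0,8] S   >
  [0,6] S/(PP/N)   >
    [0,1] "city" : (S/(PP/N))/N
    [1,6] N   <
      [1,5] N\S   <
        [1,4] NP   >
          [1,2] NP/(NP\N)   >T
            [1,2] "no" : N
          [2,4] NP\N   >
            [2,3] "gave" : (NP\N)/(PP/S)
            [3,4] "today" : PP/S
        [4,5] "river" : (N\S)\NP
      [5,6] "under" : N\(N\S)
  [6,8] PP/N   <
    [6,7] "sent" : PP
    [7,8] "park" : (PP/N)\PP

YES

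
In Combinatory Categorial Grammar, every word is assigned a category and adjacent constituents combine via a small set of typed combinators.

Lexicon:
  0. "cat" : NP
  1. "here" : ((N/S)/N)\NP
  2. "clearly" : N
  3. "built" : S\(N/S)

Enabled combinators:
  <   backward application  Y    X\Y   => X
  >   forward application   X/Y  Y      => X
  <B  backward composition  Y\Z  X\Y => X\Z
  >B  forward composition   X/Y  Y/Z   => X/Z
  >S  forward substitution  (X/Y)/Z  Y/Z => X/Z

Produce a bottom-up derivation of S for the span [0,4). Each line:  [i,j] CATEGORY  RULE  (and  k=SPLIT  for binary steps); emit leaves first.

[0,1] NP  lex  "cat"
[1,2] ((N/S)/N)\NP  lex  "here"
[0,2] (N/S)/N  <  k=1
[2,3] N  lex  "clearly"
[0,3] N/S  >  k=2
[3,4] S\(N/S)  lex  "built"
[0,4] S  <  k=3

[0,4] S   <
  [0,3] N/S   >
    [0,2] (N/S)/N   <
      [0,1] "cat" : NP
      [1,2] "here" : ((N/S)/N)\NP
    [2,3] "clearly" : N
  [3,4] "built" : S\(N/S)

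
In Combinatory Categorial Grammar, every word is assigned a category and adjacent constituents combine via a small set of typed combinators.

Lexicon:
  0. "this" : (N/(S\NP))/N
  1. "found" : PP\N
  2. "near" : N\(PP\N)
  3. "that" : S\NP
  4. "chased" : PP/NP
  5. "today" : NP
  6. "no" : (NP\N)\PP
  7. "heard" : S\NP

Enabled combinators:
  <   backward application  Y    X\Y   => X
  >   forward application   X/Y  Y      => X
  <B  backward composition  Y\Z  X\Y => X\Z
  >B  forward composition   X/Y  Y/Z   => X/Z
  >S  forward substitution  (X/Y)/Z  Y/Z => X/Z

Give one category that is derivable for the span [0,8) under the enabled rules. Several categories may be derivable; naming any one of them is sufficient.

S

[0,8] S   <
  [0,7] NP   <
    [0,4] N   >
      [0,3] N/(S\NP)   >
        [0,1] "this" : (N/(S\NP))/N
        [1,3] N   <
          [1,2] "found" : PP\N
          [2,3] "near" : N\(PP\N)
      [3,4] "that" : S\NP
    [4,7] NP\N   <
      [4,6] PP   >
        [4,5] "chased" : PP/NP
        [5,6] "today" : NP
      [6,7] "no" : (NP\N)\PP
  [7,8] "heard" : S\NP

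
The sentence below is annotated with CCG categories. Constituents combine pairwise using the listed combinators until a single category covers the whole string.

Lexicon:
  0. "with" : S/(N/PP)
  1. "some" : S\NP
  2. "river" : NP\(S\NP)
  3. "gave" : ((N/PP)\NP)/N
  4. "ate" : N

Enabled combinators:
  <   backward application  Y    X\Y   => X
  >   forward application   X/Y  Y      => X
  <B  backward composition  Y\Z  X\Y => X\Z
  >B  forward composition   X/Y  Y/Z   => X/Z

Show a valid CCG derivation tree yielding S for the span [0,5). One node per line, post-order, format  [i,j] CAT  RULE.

[0,1] S/(N/PP)  lex  "with"
[1,2] S\NP  lex  "some"
[2,3] NP\(S\NP)  lex  "river"
[1,3] NP  <  k=2
[3,4] ((N/PP)\NP)/N  lex  "gave"
[4,5] N  lex  "ate"
[3,5] (N/PP)\NP  >  k=4
[1,5] N/PP  <  k=3
[0,5] S  >  k=1

[0,5] S   >
  [0,1] "with" : S/(N/PP)
  [1,5] N/PP   <
    [1,3] NP   <
      [1,2] "some" : S\NP
      [2,3] "river" : NP\(S\NP)
    [3,5] (N/PP)\NP   >
      [3,4] "gave" : ((N/PP)\NP)/N
      [4,5] "ate" : N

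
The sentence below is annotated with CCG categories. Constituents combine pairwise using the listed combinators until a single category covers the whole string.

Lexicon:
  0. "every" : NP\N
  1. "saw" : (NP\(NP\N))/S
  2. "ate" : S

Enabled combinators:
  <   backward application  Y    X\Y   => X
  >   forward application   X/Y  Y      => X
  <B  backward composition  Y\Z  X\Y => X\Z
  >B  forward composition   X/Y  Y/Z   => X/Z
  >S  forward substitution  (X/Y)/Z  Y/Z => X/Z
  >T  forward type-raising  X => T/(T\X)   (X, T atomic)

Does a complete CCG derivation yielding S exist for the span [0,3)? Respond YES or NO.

NP\N (NP\(NP\N))/S S
CKY chart[0,3] = {N/(N\NP), NP, NP/(NP\NP), PP/(PP\NP), S/(S\NP)}; S ∉ chart

NO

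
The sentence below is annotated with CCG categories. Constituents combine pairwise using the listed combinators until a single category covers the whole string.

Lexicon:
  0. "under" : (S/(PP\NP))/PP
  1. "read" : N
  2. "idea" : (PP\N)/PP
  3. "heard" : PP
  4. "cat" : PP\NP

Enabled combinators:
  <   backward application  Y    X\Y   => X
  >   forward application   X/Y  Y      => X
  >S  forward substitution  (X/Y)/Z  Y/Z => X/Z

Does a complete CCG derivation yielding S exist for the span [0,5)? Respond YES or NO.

YES

[0,5] S   >
  [0,4] S/(PP\NP)   >
    [0,1] "under" : (S/(PP\NP))/PP
    [1,4] PP   <
      [1,2] "read" : N
      [2,4] PP\N   >
        [2,3] "idea" : (PP\N)/PP
        [3,4] "heard" : PP
  [4,5] "cat" : PP\NP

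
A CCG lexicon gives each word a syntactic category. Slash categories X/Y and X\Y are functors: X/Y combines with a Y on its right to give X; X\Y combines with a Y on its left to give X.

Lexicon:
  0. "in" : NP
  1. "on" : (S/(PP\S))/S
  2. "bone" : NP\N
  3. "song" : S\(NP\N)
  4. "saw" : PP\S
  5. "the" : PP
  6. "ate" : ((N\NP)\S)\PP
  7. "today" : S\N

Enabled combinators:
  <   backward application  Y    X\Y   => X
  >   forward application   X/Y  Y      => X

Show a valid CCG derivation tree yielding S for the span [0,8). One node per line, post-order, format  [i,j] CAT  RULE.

[0,8] S   <
  [0,7] N   <
    [0,1] "in" : NP
    [1,7] N\NP   <
      [1,5] S   >
        [1,4] S/(PP\S)   >
          [1,2] "on" : (S/(PP\S))/S
          [2,4] S   <
            [2,3] "bone" : NP\N
            [3,4] "song" : S\(NP\N)
        [4,5] "saw" : PP\S
      [5,7] (N\NP)\S   <
        [5,6] "the" : PP
        [6,7] "ate" : ((N\NP)\S)\PP
  [7,8] "today" : S\N

[0,1] NP  lex  "in"
[1,2] (S/(PP\S))/S  lex  "on"
[2,3] NP\N  lex  "bone"
[3,4] S\(NP\N)  lex  "song"
[2,4] S  <  k=3
[1,4] S/(PP\S)  >  k=2
[4,5] PP\S  lex  "saw"
[1,5] S  >  k=4
[5,6] PP  lex  "the"
[6,7] ((N\NP)\S)\PP  lex  "ate"
[5,7] (N\NP)\S  <  k=6
[1,7] N\NP  <  k=5
[0,7] N  <  k=1
[7,8] S\N  lex  "today"
[0,8] S  <  k=7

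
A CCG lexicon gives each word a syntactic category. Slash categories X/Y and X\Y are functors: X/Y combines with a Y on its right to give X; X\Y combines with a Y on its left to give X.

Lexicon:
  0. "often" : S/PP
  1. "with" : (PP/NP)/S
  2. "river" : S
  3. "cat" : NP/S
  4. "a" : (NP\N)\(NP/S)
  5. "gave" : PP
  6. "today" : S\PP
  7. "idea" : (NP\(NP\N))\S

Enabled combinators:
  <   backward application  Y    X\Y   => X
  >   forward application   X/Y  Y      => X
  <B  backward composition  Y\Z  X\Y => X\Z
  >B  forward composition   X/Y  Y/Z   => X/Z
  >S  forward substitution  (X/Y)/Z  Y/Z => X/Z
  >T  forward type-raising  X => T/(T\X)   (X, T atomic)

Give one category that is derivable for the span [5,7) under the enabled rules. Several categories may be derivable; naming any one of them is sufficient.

[0,8] S   >
  [0,3] S/NP   >B
    [0,1] "often" : S/PP
    [1,3] PP/NP   >
      [1,2] "with" : (PP/NP)/S
      [2,3] "river" : S
  [3,8] NP   <
    [3,5] NP\N   <
      [3,4] "cat" : NP/S
      [4,5] "a" : (NP\N)\(NP/S)
    [5,8] NP\(NP\N)   <
      [5,7] S   >
        [5,6] S/(S\PP)   >T
          [5,6] "gave" : PP
        [6,7] "today" : S\PP
      [7,8] "idea" : (NP\(NP\N))\S

S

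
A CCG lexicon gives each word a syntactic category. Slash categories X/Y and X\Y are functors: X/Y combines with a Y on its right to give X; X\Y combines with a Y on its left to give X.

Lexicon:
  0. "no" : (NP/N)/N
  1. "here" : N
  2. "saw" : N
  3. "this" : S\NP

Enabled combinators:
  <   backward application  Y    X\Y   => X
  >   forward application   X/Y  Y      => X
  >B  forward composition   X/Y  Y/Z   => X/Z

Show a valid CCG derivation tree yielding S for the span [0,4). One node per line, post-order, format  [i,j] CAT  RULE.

[0,1] (NP/N)/N  lex  "no"
[1,2] N  lex  "here"
[0,2] NP/N  >  k=1
[2,3] N  lex  "saw"
[0,3] NP  >  k=2
[3,4] S\NP  lex  "this"
[0,4] S  <  k=3

[0,4] S   <
  [0,3] NP   >
    [0,2] NP/N   >
      [0,1] "no" : (NP/N)/N
      [1,2] "here" : N
    [2,3] "saw" : N
  [3,4] "this" : S\NP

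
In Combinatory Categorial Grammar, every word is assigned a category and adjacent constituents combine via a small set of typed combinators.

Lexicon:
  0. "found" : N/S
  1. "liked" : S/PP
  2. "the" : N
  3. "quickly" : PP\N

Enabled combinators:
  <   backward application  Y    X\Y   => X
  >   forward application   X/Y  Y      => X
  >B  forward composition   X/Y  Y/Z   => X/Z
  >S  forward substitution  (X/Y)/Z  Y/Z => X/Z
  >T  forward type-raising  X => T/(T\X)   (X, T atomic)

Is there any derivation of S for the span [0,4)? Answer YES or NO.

N/S S/PP N PP\N
CKY chart[0,4] = {N, N/(N\N), N/(PP\PP), N/(S\S), NP/(NP\N), PP/(PP\N), S/(S\N)}; S ∉ chart

NO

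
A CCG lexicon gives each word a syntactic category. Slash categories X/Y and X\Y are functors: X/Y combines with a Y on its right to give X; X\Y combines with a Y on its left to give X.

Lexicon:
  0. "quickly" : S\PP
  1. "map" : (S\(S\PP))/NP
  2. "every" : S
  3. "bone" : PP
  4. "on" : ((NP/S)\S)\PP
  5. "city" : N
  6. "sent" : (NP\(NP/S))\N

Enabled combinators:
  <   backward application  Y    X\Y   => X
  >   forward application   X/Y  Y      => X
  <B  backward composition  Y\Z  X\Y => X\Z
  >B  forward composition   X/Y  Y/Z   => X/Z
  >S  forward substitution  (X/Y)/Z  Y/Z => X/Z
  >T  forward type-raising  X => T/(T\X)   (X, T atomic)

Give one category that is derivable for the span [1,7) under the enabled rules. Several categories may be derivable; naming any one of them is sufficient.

S\(S\PP)

[0,7] S   <
  [0,1] "quickly" : S\PP
  [1,7] S\(S\PP)   >
    [1,2] "map" : (S\(S\PP))/NP
    [2,7] NP   >
      [2,3] NP/(NP\S)   >T
        [2,3] "every" : S
      [3,7] NP\S   <B
        [3,5] (NP/S)\S   <
          [3,4] "bone" : PP
          [4,5] "on" : ((NP/S)\S)\PP
        [5,7] NP\(NP/S)   <
          [5,6] "city" : N
          [6,7] "sent" : (NP\(NP/S))\N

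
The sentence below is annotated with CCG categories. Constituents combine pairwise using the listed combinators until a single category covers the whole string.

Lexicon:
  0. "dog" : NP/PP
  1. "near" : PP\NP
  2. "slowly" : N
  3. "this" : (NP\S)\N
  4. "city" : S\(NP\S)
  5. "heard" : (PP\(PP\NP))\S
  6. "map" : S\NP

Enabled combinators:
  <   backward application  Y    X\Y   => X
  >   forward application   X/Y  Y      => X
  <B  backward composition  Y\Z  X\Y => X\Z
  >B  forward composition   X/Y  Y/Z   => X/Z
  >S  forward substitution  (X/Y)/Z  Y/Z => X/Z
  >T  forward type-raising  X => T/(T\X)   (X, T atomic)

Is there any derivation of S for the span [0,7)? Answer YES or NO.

YES

[0,7] S   <
  [0,6] NP   >
    [0,1] "dog" : NP/PP
    [1,6] PP   <
      [1,2] "near" : PP\NP
      [2,6] PP\(PP\NP)   <
        [2,5] S   <
          [2,4] NP\S   <
            [2,3] "slowly" : N
            [3,4] "this" : (NP\S)\N
          [4,5] "city" : S\(NP\S)
        [5,6] "heard" : (PP\(PP\NP))\S
  [6,7] "map" : S\NP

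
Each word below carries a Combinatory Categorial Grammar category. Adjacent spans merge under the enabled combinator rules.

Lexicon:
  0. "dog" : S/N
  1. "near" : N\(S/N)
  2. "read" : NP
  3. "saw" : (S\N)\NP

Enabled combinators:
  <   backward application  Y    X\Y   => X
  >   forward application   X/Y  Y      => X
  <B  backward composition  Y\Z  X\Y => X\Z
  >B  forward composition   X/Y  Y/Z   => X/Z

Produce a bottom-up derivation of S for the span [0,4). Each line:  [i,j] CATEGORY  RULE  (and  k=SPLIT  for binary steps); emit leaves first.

[0,1] S/N  lex  "dog"
[1,2] N\(S/N)  lex  "near"
[0,2] N  <  k=1
[2,3] NP  lex  "read"
[3,4] (S\N)\NP  lex  "saw"
[2,4] S\N  <  k=3
[0,4] S  <  k=2

[0,4] S   <
  [0,2] N   <
    [0,1] "dog" : S/N
    [1,2] "near" : N\(S/N)
  [2,4] S\N   <
    [2,3] "read" : NP
    [3,4] "saw" : (S\N)\NP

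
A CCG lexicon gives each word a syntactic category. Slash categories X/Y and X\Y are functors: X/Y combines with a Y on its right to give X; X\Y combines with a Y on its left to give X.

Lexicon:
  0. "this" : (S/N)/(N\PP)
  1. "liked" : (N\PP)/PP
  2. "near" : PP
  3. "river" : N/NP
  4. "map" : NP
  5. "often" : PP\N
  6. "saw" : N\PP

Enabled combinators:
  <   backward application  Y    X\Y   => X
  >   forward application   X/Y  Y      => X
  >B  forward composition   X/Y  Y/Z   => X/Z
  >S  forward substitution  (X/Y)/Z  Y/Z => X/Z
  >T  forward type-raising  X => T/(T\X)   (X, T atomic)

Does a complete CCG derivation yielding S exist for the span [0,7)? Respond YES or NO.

[0,7] S   >
  [0,3] S/N   >
    [0,1] "this" : (S/N)/(N\PP)
    [1,3] N\PP   >
      [1,2] "liked" : (N\PP)/PP
      [2,3] "near" : PP
  [3,7] N   <
    [3,6] PP   <
      [3,5] N   >
        [3,4] "river" : N/NP
        [4,5] "map" : NP
      [5,6] "often" : PP\N
    [6,7] "saw" : N\PP

YES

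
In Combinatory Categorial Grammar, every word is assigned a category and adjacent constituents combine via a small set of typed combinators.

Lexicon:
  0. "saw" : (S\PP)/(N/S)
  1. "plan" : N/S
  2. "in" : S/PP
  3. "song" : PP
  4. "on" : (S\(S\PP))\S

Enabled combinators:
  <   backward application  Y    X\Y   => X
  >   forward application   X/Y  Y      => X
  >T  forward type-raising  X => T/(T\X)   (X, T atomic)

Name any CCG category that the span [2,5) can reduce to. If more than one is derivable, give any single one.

S\(S\PP)

[0,5] S   <
  [0,2] S\PP   >
    [0,1] "saw" : (S\PP)/(N/S)
    [1,2] "plan" : N/S
  [2,5] S\(S\PP)   <
    [2,4] S   >
      [2,3] "in" : S/PP
      [3,4] "song" : PP
    [4,5] "on" : (S\(S\PP))\S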